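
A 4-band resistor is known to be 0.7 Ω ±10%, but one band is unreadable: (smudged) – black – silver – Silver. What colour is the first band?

violet

0.7 Ω = 70 × 10^-2.
The first band gives digit 7 of the significand, and 7 is violet.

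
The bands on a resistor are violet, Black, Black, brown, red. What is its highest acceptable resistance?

7140 Ω

Violet → 7 (first significant figure)
Black → 0 (second significant figure)
Black → 0 (third significant figure)
Brown → ×10 multiplier
Red → ±2% tolerance
700 × 10 = 7000 Ω
Highest = 7000 × (1 + 2/100) = 7140 Ω.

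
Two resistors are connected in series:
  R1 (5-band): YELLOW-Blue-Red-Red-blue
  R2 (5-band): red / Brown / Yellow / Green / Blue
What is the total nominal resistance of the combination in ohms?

R1: yellow, blue, red → 462; red ×10^2 → 46200 Ω.
R2: red, brown, yellow → 214; green ×10^5 → 21400000 Ω.
Series: 46200 + 21400000 = 21446200 Ω.

21446200 Ω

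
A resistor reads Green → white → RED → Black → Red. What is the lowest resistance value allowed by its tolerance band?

580.16 Ω

Green → 5 (first significant figure)
White → 9 (second significant figure)
Red → 2 (third significant figure)
Black → ×1 multiplier
Red → ±2% tolerance
592 × 1 = 592 Ω
Lowest = 592 × (1 − 2/100) = 580.16 Ω.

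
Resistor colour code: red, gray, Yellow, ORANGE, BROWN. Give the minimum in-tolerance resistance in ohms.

Red → 2 (first significant figure)
Grey → 8 (second significant figure)
Yellow → 4 (third significant figure)
Orange → ×10^3 multiplier
Brown → ±1% tolerance
284 × 1000 = 284000 Ω
Minimum = 284000 × (1 − 1/100) = 281160 Ω.

281160 Ω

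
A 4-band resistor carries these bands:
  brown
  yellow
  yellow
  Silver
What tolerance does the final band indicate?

The last band, silver, is the tolerance band.
Silver corresponds to ±10%.

±10%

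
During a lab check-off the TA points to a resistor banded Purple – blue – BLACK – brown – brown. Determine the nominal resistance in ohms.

7600 Ω

Violet → 7 (first significant figure)
Blue → 6 (second significant figure)
Black → 0 (third significant figure)
Brown → ×10 multiplier
760 × 10 = 7600 Ω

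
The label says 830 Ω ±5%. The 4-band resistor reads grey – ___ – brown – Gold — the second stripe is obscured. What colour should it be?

830 Ω = 83 × 10^1.
The second band gives digit 3 of the significand, and 3 is orange.

orange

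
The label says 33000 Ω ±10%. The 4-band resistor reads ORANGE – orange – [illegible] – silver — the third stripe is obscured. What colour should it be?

orange

33000 Ω = 33 × 10^3.
The third band is the multiplier, 10^3, which is orange.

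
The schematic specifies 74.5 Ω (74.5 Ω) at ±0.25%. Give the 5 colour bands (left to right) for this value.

74.5 Ω = 745 × 10^-1.
7 → violet
4 → yellow
5 → green
Multiplier 10^-1 → gold.
±0.25% tolerance → blue.

violet, yellow, green, gold, blue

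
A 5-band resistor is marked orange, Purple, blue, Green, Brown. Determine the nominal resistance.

37600000 Ω

Orange → 3 (first significant figure)
Violet → 7 (second significant figure)
Blue → 6 (third significant figure)
Green → ×10^5 multiplier
376 × 100000 = 37600000 Ω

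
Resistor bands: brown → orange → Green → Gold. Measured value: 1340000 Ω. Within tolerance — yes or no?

Brown → 1 (first significant figure)
Orange → 3 (second significant figure)
Green → ×10^5 multiplier
Gold → ±5% tolerance
13 × 100000 = 1300000 Ω
Allowed range: 1235000 Ω to 1365000 Ω.
1340000 Ω lies inside that range.

yes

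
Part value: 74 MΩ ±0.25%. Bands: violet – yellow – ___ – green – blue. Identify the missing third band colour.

74000000 Ω = 740 × 10^5.
The third band gives digit 0 of the significand, and 0 is black.

black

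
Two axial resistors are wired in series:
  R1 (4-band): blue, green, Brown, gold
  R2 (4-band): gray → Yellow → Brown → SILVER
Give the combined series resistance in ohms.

R1: blue, green → 65; brown ×10 → 650 Ω.
R2: grey, yellow → 84; brown ×10 → 840 Ω.
Series: 650 + 840 = 1490 Ω.

1490 Ω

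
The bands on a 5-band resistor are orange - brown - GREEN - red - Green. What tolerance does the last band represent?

±0.5%

The last band, green, is the tolerance band.
Green corresponds to ±0.5%.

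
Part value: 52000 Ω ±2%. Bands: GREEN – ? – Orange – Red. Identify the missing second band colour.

52000 Ω = 52 × 10^3.
The second band gives digit 2 of the significand, and 2 is red.

red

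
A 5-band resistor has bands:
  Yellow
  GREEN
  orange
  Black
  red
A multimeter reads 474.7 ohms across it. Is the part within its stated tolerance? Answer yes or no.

no

Yellow → 4 (first significant figure)
Green → 5 (second significant figure)
Orange → 3 (third significant figure)
Black → ×1 multiplier
Red → ±2% tolerance
453 × 1 = 453 Ω
Allowed range: 443.94 Ω to 462.06 Ω.
474.7 ohms lies outside that range.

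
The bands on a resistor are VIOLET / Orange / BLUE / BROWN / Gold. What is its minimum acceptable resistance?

6992 Ω

Violet → 7 (first significant figure)
Orange → 3 (second significant figure)
Blue → 6 (third significant figure)
Brown → ×10 multiplier
Gold → ±5% tolerance
736 × 10 = 7360 Ω
Minimum = 7360 × (1 − 5/100) = 6992 Ω.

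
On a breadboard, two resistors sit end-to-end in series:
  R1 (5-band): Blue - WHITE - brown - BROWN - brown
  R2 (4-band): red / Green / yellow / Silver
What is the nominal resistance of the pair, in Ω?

R1: blue, white, brown → 691; brown ×10 → 6910 Ω.
R2: red, green → 25; yellow ×10^4 → 250000 Ω.
Series: 6910 + 250000 = 256910 Ω.

256910 Ω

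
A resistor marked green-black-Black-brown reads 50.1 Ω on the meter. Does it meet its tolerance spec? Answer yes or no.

yes

Green → 5 (first significant figure)
Black → 0 (second significant figure)
Black → ×1 multiplier
Brown → ±1% tolerance
50 × 1 = 50 Ω
Allowed range: 49.5 Ω to 50.5 Ω.
50.1 Ω lies inside that range.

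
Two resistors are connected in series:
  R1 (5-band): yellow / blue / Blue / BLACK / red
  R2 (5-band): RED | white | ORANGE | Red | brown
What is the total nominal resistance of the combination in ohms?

R1: yellow, blue, blue → 466; black ×1 → 466 Ω.
R2: red, white, orange → 293; red ×10^2 → 29300 Ω.
Series: 466 + 29300 = 29766 Ω.

29766 Ω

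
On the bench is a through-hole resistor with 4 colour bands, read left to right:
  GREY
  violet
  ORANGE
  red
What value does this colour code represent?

87000 Ω

Grey → 8 (first significant figure)
Violet → 7 (second significant figure)
Orange → ×10^3 multiplier
87 × 1000 = 87000 Ω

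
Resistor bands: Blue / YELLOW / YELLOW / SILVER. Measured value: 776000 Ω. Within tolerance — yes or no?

no

Blue → 6 (first significant figure)
Yellow → 4 (second significant figure)
Yellow → ×10^4 multiplier
Silver → ±10% tolerance
64 × 10000 = 640000 Ω
Allowed range: 576000 Ω to 704000 Ω.
776000 Ω lies outside that range.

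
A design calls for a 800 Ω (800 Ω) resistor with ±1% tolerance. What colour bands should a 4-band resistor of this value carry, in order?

800 Ω = 80 × 10^1.
8 → grey
0 → black
Multiplier 10^1 → brown.
±1% tolerance → brown.

grey, black, brown, brown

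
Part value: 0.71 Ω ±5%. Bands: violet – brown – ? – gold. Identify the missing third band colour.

silver

0.71 Ω = 71 × 10^-2.
The third band is the multiplier, 10^-2, which is silver.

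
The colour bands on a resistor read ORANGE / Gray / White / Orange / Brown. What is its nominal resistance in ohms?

Orange → 3 (first significant figure)
Grey → 8 (second significant figure)
White → 9 (third significant figure)
Orange → ×10^3 multiplier
389 × 1000 = 389000 Ω

389000 Ω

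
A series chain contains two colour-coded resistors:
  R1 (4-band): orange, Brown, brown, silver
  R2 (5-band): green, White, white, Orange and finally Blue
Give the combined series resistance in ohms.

599310 Ω

R1: orange, brown → 31; brown ×10 → 310 Ω.
R2: green, white, white → 599; orange ×10^3 → 599000 Ω.
Series: 310 + 599000 = 599310 Ω.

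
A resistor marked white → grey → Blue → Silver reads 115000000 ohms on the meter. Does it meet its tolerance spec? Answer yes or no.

no

White → 9 (first significant figure)
Grey → 8 (second significant figure)
Blue → ×10^6 multiplier
Silver → ±10% tolerance
98 × 1000000 = 98000000 Ω
Allowed range: 88200000 Ω to 107800000 Ω.
115000000 ohms lies outside that range.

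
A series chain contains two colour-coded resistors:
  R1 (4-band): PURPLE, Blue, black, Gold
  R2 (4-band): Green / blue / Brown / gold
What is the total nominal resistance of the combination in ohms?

636 Ω

R1: violet, blue → 76; black ×1 → 76 Ω.
R2: green, blue → 56; brown ×10 → 560 Ω.
Series: 76 + 560 = 636 Ω.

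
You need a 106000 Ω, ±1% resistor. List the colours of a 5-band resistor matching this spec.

brown, black, blue, orange, brown

106000 Ω = 106 × 10^3.
1 → brown
0 → black
6 → blue
Multiplier 10^3 → orange.
±1% tolerance → brown.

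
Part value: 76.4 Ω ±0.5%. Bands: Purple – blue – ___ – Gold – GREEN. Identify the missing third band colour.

76.4 Ω = 764 × 10^-1.
The third band gives digit 4 of the significand, and 4 is yellow.

yellow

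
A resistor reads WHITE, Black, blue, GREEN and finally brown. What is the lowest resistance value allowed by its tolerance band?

89694000 Ω

White → 9 (first significant figure)
Black → 0 (second significant figure)
Blue → 6 (third significant figure)
Green → ×10^5 multiplier
Brown → ±1% tolerance
906 × 100000 = 90600000 Ω
Lowest = 90600000 × (1 − 1/100) = 89694000 Ω.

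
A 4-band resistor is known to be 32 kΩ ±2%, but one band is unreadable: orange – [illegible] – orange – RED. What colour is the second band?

32000 Ω = 32 × 10^3.
The second band gives digit 2 of the significand, and 2 is red.

red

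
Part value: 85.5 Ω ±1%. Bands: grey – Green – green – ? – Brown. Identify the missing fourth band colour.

85.5 Ω = 855 × 10^-1.
The fourth band is the multiplier, 10^-1, which is gold.

gold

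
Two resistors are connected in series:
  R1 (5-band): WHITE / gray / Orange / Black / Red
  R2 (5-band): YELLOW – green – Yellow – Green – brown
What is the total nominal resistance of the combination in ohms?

R1: white, grey, orange → 983; black ×1 → 983 Ω.
R2: yellow, green, yellow → 454; green ×10^5 → 45400000 Ω.
Series: 983 + 45400000 = 45400983 Ω.

45400983 Ω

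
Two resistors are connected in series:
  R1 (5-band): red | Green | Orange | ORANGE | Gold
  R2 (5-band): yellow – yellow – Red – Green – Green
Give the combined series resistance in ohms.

R1: red, green, orange → 253; orange ×10^3 → 253000 Ω.
R2: yellow, yellow, red → 442; green ×10^5 → 44200000 Ω.
Series: 253000 + 44200000 = 44453000 Ω.

44453000 Ω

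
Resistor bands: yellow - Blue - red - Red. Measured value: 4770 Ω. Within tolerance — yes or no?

no

Yellow → 4 (first significant figure)
Blue → 6 (second significant figure)
Red → ×10^2 multiplier
Red → ±2% tolerance
46 × 100 = 4600 Ω
Allowed range: 4508 Ω to 4692 Ω.
4770 Ω lies outside that range.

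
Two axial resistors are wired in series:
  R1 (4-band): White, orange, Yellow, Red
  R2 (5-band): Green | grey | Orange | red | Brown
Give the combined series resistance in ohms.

988300 Ω

R1: white, orange → 93; yellow ×10^4 → 930000 Ω.
R2: green, grey, orange → 583; red ×10^2 → 58300 Ω.
Series: 930000 + 58300 = 988300 Ω.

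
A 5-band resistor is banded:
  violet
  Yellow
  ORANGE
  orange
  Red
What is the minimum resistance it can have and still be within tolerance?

728140 Ω

Violet → 7 (first significant figure)
Yellow → 4 (second significant figure)
Orange → 3 (third significant figure)
Orange → ×10^3 multiplier
Red → ±2% tolerance
743 × 1000 = 743000 Ω
Minimum = 743000 × (1 − 2/100) = 728140 Ω.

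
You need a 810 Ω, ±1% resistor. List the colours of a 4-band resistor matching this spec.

grey, brown, brown, brown

810 Ω = 81 × 10^1.
8 → grey
1 → brown
Multiplier 10^1 → brown.
±1% tolerance → brown.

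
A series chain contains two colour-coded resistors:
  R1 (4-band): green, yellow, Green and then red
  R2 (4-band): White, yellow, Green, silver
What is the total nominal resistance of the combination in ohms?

R1: green, yellow → 54; green ×10^5 → 5400000 Ω.
R2: white, yellow → 94; green ×10^5 → 9400000 Ω.
Series: 5400000 + 9400000 = 14800000 Ω.

14800000 Ω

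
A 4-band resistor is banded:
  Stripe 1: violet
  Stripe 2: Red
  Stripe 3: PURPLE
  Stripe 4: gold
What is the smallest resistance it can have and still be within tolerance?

684000000 Ω

Violet → 7 (first significant figure)
Red → 2 (second significant figure)
Violet → ×10^7 multiplier
Gold → ±5% tolerance
72 × 10000000 = 720000000 Ω
Smallest = 720000000 × (1 − 5/100) = 684000000 Ω.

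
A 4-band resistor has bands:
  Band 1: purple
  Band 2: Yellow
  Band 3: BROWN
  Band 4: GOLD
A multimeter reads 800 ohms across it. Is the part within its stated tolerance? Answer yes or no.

no

Violet → 7 (first significant figure)
Yellow → 4 (second significant figure)
Brown → ×10 multiplier
Gold → ±5% tolerance
74 × 10 = 740 Ω
Allowed range: 703 Ω to 777 Ω.
800 ohms lies outside that range.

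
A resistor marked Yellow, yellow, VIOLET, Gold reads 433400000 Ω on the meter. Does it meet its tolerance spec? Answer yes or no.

yes

Yellow → 4 (first significant figure)
Yellow → 4 (second significant figure)
Violet → ×10^7 multiplier
Gold → ±5% tolerance
44 × 10000000 = 440000000 Ω
Allowed range: 418000000 Ω to 462000000 Ω.
433400000 Ω lies inside that range.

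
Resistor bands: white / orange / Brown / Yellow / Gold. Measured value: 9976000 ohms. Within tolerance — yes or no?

White → 9 (first significant figure)
Orange → 3 (second significant figure)
Brown → 1 (third significant figure)
Yellow → ×10^4 multiplier
Gold → ±5% tolerance
931 × 10000 = 9310000 Ω
Allowed range: 8844500 Ω to 9775500 Ω.
9976000 ohms lies outside that range.

no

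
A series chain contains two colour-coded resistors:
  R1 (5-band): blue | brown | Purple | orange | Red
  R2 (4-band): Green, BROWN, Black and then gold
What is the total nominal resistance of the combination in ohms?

617051 Ω

R1: blue, brown, violet → 617; orange ×10^3 → 617000 Ω.
R2: green, brown → 51; black ×1 → 51 Ω.
Series: 617000 + 51 = 617051 Ω.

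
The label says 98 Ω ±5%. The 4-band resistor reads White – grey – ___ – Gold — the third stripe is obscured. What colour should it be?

black

98 Ω = 98 × 10^0.
The third band is the multiplier, 10^0, which is black.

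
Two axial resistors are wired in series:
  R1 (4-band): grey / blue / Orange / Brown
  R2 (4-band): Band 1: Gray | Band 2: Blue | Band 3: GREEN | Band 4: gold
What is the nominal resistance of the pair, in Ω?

R1: grey, blue → 86; orange ×10^3 → 86000 Ω.
R2: grey, blue → 86; green ×10^5 → 8600000 Ω.
Series: 86000 + 8600000 = 8686000 Ω.

8686000 Ω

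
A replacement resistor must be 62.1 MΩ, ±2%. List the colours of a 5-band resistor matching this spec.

62100000 Ω = 621 × 10^5.
6 → blue
2 → red
1 → brown
Multiplier 10^5 → green.
±2% tolerance → red.

blue, red, brown, green, red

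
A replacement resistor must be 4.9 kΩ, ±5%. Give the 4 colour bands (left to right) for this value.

4900 Ω = 49 × 10^2.
4 → yellow
9 → white
Multiplier 10^2 → red.
±5% tolerance → gold.

yellow, white, red, gold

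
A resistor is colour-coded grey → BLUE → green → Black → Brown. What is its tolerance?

The last band, brown, is the tolerance band.
Brown corresponds to ±1%.

±1%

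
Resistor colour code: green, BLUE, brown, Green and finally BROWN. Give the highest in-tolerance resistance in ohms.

Green → 5 (first significant figure)
Blue → 6 (second significant figure)
Brown → 1 (third significant figure)
Green → ×10^5 multiplier
Brown → ±1% tolerance
561 × 100000 = 56100000 Ω
Highest = 56100000 × (1 + 1/100) = 56661000 Ω.

56661000 Ω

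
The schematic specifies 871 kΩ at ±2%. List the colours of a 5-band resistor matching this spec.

grey, violet, brown, orange, red

871000 Ω = 871 × 10^3.
8 → grey
7 → violet
1 → brown
Multiplier 10^3 → orange.
±2% tolerance → red.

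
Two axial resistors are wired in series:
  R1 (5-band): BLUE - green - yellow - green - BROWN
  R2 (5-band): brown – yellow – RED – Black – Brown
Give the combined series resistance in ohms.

R1: blue, green, yellow → 654; green ×10^5 → 65400000 Ω.
R2: brown, yellow, red → 142; black ×1 → 142 Ω.
Series: 65400000 + 142 = 65400142 Ω.

65400142 Ω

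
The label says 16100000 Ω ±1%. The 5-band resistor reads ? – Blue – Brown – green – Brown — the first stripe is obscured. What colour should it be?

brown

16100000 Ω = 161 × 10^5.
The first band gives digit 1 of the significand, and 1 is brown.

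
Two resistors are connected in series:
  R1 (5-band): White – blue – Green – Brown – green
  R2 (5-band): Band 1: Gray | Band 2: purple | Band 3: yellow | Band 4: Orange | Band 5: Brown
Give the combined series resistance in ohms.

R1: white, blue, green → 965; brown ×10 → 9650 Ω.
R2: grey, violet, yellow → 874; orange ×10^3 → 874000 Ω.
Series: 9650 + 874000 = 883650 Ω.

883650 Ω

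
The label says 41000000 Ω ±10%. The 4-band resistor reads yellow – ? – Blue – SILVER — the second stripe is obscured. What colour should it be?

brown

41000000 Ω = 41 × 10^6.
The second band gives digit 1 of the significand, and 1 is brown.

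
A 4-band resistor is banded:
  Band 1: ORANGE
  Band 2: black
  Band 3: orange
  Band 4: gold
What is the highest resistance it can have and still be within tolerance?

31500 Ω

Orange → 3 (first significant figure)
Black → 0 (second significant figure)
Orange → ×10^3 multiplier
Gold → ±5% tolerance
30 × 1000 = 30000 Ω
Highest = 30000 × (1 + 5/100) = 31500 Ω.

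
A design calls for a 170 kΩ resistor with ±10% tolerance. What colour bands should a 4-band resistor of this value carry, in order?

brown, violet, yellow, silver

170000 Ω = 17 × 10^4.
1 → brown
7 → violet
Multiplier 10^4 → yellow.
±10% tolerance → silver.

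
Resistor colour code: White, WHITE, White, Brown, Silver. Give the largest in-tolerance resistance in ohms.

10989 Ω

White → 9 (first significant figure)
White → 9 (second significant figure)
White → 9 (third significant figure)
Brown → ×10 multiplier
Silver → ±10% tolerance
999 × 10 = 9990 Ω
Largest = 9990 × (1 + 10/100) = 10989 Ω.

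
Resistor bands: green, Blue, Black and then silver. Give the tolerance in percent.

±10%

The last band, silver, is the tolerance band.
Silver corresponds to ±10%.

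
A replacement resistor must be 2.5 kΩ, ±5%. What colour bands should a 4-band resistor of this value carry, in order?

red, green, red, gold

2500 Ω = 25 × 10^2.
2 → red
5 → green
Multiplier 10^2 → red.
±5% tolerance → gold.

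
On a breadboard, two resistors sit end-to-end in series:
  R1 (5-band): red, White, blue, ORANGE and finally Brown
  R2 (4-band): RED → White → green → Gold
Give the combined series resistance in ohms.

3196000 Ω

R1: red, white, blue → 296; orange ×10^3 → 296000 Ω.
R2: red, white → 29; green ×10^5 → 2900000 Ω.
Series: 296000 + 2900000 = 3196000 Ω.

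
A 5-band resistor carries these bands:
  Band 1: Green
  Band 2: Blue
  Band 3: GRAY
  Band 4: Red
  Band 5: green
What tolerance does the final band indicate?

±0.5%

The last band, green, is the tolerance band.
Green corresponds to ±0.5%.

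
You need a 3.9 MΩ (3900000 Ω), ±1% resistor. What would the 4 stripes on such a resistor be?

orange, white, green, brown

3900000 Ω = 39 × 10^5.
3 → orange
9 → white
Multiplier 10^5 → green.
±1% tolerance → brown.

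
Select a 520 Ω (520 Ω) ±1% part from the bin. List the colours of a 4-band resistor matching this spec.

520 Ω = 52 × 10^1.
5 → green
2 → red
Multiplier 10^1 → brown.
±1% tolerance → brown.

green, red, brown, brown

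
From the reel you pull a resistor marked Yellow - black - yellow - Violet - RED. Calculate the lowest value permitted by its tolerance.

Yellow → 4 (first significant figure)
Black → 0 (second significant figure)
Yellow → 4 (third significant figure)
Violet → ×10^7 multiplier
Red → ±2% tolerance
404 × 10000000 = 4040000000 Ω
Lowest = 4040000000 × (1 − 2/100) = 3959200000 Ω.

3959200000 Ω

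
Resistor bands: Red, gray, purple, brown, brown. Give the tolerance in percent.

The last band, brown, is the tolerance band.
Brown corresponds to ±1%.

±1%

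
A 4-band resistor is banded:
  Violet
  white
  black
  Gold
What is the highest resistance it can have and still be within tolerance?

82.95 Ω

Violet → 7 (first significant figure)
White → 9 (second significant figure)
Black → ×1 multiplier
Gold → ±5% tolerance
79 × 1 = 79 Ω
Highest = 79 × (1 + 5/100) = 82.95 Ω.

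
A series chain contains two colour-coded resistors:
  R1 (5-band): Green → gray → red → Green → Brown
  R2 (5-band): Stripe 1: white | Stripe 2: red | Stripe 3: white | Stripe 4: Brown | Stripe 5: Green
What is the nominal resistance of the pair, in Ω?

58209290 Ω

R1: green, grey, red → 582; green ×10^5 → 58200000 Ω.
R2: white, red, white → 929; brown ×10 → 9290 Ω.
Series: 58200000 + 9290 = 58209290 Ω.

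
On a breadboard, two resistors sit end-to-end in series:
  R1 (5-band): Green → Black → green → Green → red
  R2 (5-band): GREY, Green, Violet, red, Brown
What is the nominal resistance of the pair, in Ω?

50585700 Ω

R1: green, black, green → 505; green ×10^5 → 50500000 Ω.
R2: grey, green, violet → 857; red ×10^2 → 85700 Ω.
Series: 50500000 + 85700 = 50585700 Ω.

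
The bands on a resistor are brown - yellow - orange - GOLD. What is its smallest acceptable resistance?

Brown → 1 (first significant figure)
Yellow → 4 (second significant figure)
Orange → ×10^3 multiplier
Gold → ±5% tolerance
14 × 1000 = 14000 Ω
Smallest = 14000 × (1 − 5/100) = 13300 Ω.

13300 Ω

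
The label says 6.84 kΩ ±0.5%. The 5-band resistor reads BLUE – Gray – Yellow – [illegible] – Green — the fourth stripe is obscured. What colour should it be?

brown

6840 Ω = 684 × 10^1.
The fourth band is the multiplier, 10^1, which is brown.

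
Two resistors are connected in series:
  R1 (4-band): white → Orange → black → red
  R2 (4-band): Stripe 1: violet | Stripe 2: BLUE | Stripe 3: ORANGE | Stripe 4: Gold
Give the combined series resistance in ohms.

76093 Ω

R1: white, orange → 93; black ×1 → 93 Ω.
R2: violet, blue → 76; orange ×10^3 → 76000 Ω.
Series: 93 + 76000 = 76093 Ω.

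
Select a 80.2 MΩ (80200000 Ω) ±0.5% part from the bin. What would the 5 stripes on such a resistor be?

grey, black, red, green, green

80200000 Ω = 802 × 10^5.
8 → grey
0 → black
2 → red
Multiplier 10^5 → green.
±0.5% tolerance → green.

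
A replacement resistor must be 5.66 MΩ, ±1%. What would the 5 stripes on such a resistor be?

5660000 Ω = 566 × 10^4.
5 → green
6 → blue
6 → blue
Multiplier 10^4 → yellow.
±1% tolerance → brown.

green, blue, blue, yellow, brown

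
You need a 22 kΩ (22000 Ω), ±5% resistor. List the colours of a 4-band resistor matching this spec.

red, red, orange, gold

22000 Ω = 22 × 10^3.
2 → red
2 → red
Multiplier 10^3 → orange.
±5% tolerance → gold.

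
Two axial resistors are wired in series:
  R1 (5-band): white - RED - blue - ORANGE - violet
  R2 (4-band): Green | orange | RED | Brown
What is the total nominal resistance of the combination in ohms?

R1: white, red, blue → 926; orange ×10^3 → 926000 Ω.
R2: green, orange → 53; red ×10^2 → 5300 Ω.
Series: 926000 + 5300 = 931300 Ω.

931300 Ω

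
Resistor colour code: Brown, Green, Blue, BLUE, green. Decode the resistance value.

Brown → 1 (first significant figure)
Green → 5 (second significant figure)
Blue → 6 (third significant figure)
Blue → ×10^6 multiplier
156 × 1000000 = 156000000 Ω

156000000 Ω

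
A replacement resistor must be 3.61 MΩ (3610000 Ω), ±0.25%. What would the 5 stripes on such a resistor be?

3610000 Ω = 361 × 10^4.
3 → orange
6 → blue
1 → brown
Multiplier 10^4 → yellow.
±0.25% tolerance → blue.

orange, blue, brown, yellow, blue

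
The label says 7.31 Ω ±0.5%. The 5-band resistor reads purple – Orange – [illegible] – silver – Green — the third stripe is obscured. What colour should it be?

7.31 Ω = 731 × 10^-2.
The third band gives digit 1 of the significand, and 1 is brown.

brown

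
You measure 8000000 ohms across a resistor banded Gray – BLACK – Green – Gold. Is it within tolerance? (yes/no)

Grey → 8 (first significant figure)
Black → 0 (second significant figure)
Green → ×10^5 multiplier
Gold → ±5% tolerance
80 × 100000 = 8000000 Ω
Allowed range: 7600000 Ω to 8400000 Ω.
8000000 ohms lies inside that range.

yes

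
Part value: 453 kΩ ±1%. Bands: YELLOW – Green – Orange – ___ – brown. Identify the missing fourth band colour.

453000 Ω = 453 × 10^3.
The fourth band is the multiplier, 10^3, which is orange.

orange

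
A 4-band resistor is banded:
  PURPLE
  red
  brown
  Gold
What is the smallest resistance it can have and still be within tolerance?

Violet → 7 (first significant figure)
Red → 2 (second significant figure)
Brown → ×10 multiplier
Gold → ±5% tolerance
72 × 10 = 720 Ω
Smallest = 720 × (1 − 5/100) = 684 Ω.

684 Ω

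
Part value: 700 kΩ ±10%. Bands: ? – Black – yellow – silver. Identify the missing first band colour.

violet

700000 Ω = 70 × 10^4.
The first band gives digit 7 of the significand, and 7 is violet.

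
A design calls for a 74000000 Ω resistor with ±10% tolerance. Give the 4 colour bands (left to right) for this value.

violet, yellow, blue, silver

74000000 Ω = 74 × 10^6.
7 → violet
4 → yellow
Multiplier 10^6 → blue.
±10% tolerance → silver.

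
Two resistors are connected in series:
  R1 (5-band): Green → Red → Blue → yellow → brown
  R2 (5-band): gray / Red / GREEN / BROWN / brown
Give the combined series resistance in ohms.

R1: green, red, blue → 526; yellow ×10^4 → 5260000 Ω.
R2: grey, red, green → 825; brown ×10 → 8250 Ω.
Series: 5260000 + 8250 = 5268250 Ω.

5268250 Ω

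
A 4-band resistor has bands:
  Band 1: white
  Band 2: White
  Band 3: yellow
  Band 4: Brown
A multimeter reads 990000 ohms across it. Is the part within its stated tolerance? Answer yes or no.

White → 9 (first significant figure)
White → 9 (second significant figure)
Yellow → ×10^4 multiplier
Brown → ±1% tolerance
99 × 10000 = 990000 Ω
Allowed range: 980100 Ω to 999900 Ω.
990000 ohms lies inside that range.

yes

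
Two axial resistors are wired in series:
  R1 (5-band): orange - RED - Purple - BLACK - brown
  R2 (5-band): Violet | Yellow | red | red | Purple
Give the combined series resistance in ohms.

74527 Ω

R1: orange, red, violet → 327; black ×1 → 327 Ω.
R2: violet, yellow, red → 742; red ×10^2 → 74200 Ω.
Series: 327 + 74200 = 74527 Ω.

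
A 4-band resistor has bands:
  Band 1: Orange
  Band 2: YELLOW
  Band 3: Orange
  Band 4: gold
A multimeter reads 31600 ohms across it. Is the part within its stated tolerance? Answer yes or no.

Orange → 3 (first significant figure)
Yellow → 4 (second significant figure)
Orange → ×10^3 multiplier
Gold → ±5% tolerance
34 × 1000 = 34000 Ω
Allowed range: 32300 Ω to 35700 Ω.
31600 ohms lies outside that range.

no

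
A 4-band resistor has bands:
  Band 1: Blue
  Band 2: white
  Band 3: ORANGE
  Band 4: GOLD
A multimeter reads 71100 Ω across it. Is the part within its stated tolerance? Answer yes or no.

Blue → 6 (first significant figure)
White → 9 (second significant figure)
Orange → ×10^3 multiplier
Gold → ±5% tolerance
69 × 1000 = 69000 Ω
Allowed range: 65550 Ω to 72450 Ω.
71100 Ω lies inside that range.

yes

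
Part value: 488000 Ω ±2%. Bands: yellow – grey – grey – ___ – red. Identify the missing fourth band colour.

488000 Ω = 488 × 10^3.
The fourth band is the multiplier, 10^3, which is orange.

orange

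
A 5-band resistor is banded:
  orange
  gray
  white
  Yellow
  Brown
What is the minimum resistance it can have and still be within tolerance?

3851100 Ω

Orange → 3 (first significant figure)
Grey → 8 (second significant figure)
White → 9 (third significant figure)
Yellow → ×10^4 multiplier
Brown → ±1% tolerance
389 × 10000 = 3890000 Ω
Minimum = 3890000 × (1 − 1/100) = 3851100 Ω.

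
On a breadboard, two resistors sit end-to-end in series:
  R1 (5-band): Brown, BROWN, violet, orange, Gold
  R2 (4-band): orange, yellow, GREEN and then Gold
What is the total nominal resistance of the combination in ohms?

3517000 Ω

R1: brown, brown, violet → 117; orange ×10^3 → 117000 Ω.
R2: orange, yellow → 34; green ×10^5 → 3400000 Ω.
Series: 117000 + 3400000 = 3517000 Ω.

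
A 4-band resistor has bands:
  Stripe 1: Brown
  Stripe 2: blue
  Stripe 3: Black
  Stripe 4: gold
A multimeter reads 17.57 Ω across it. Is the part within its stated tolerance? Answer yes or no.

Brown → 1 (first significant figure)
Blue → 6 (second significant figure)
Black → ×1 multiplier
Gold → ±5% tolerance
16 × 1 = 16 Ω
Allowed range: 15.2 Ω to 16.8 Ω.
17.57 Ω lies outside that range.

no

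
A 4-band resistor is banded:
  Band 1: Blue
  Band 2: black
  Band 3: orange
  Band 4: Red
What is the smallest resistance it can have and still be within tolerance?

Blue → 6 (first significant figure)
Black → 0 (second significant figure)
Orange → ×10^3 multiplier
Red → ±2% tolerance
60 × 1000 = 60000 Ω
Smallest = 60000 × (1 − 2/100) = 58800 Ω.

58800 Ω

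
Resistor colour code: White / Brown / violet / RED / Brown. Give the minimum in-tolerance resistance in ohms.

White → 9 (first significant figure)
Brown → 1 (second significant figure)
Violet → 7 (third significant figure)
Red → ×10^2 multiplier
Brown → ±1% tolerance
917 × 100 = 91700 Ω
Minimum = 91700 × (1 − 1/100) = 90783 Ω.

90783 Ω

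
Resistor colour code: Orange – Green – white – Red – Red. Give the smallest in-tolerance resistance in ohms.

35182 Ω

Orange → 3 (first significant figure)
Green → 5 (second significant figure)
White → 9 (third significant figure)
Red → ×10^2 multiplier
Red → ±2% tolerance
359 × 100 = 35900 Ω
Smallest = 35900 × (1 − 2/100) = 35182 Ω.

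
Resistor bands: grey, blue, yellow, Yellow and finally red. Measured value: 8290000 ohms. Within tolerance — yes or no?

no

Grey → 8 (first significant figure)
Blue → 6 (second significant figure)
Yellow → 4 (third significant figure)
Yellow → ×10^4 multiplier
Red → ±2% tolerance
864 × 10000 = 8640000 Ω
Allowed range: 8467200 Ω to 8812800 Ω.
8290000 ohms lies outside that range.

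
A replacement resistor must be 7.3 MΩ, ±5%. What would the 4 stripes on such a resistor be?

violet, orange, green, gold

7300000 Ω = 73 × 10^5.
7 → violet
3 → orange
Multiplier 10^5 → green.
±5% tolerance → gold.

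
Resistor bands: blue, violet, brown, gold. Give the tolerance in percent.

The last band, gold, is the tolerance band.
Gold corresponds to ±5%.

±5%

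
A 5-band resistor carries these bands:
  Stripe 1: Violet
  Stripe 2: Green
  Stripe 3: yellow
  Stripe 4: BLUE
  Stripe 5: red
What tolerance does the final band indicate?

±2%

The last band, red, is the tolerance band.
Red corresponds to ±2%.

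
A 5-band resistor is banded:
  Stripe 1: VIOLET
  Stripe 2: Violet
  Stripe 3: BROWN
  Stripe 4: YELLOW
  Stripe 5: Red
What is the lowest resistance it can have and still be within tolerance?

Violet → 7 (first significant figure)
Violet → 7 (second significant figure)
Brown → 1 (third significant figure)
Yellow → ×10^4 multiplier
Red → ±2% tolerance
771 × 10000 = 7710000 Ω
Lowest = 7710000 × (1 − 2/100) = 7555800 Ω.

7555800 Ω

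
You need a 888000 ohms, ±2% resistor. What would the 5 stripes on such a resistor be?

888000 Ω = 888 × 10^3.
8 → grey
8 → grey
8 → grey
Multiplier 10^3 → orange.
±2% tolerance → red.

grey, grey, grey, orange, red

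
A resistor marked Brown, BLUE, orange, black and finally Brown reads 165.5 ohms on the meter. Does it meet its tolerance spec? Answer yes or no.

Brown → 1 (first significant figure)
Blue → 6 (second significant figure)
Orange → 3 (third significant figure)
Black → ×1 multiplier
Brown → ±1% tolerance
163 × 1 = 163 Ω
Allowed range: 161.37 Ω to 164.63 Ω.
165.5 ohms lies outside that range.

no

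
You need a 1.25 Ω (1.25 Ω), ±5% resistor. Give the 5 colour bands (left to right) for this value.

1.25 Ω = 125 × 10^-2.
1 → brown
2 → red
5 → green
Multiplier 10^-2 → silver.
±5% tolerance → gold.

brown, red, green, silver, gold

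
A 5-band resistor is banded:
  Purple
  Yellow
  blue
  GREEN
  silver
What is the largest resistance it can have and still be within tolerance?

Violet → 7 (first significant figure)
Yellow → 4 (second significant figure)
Blue → 6 (third significant figure)
Green → ×10^5 multiplier
Silver → ±10% tolerance
746 × 100000 = 74600000 Ω
Largest = 74600000 × (1 + 10/100) = 82060000 Ω.

82060000 Ω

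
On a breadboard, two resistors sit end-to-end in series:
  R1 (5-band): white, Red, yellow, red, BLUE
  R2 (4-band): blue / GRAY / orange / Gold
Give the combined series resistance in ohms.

160400 Ω

R1: white, red, yellow → 924; red ×10^2 → 92400 Ω.
R2: blue, grey → 68; orange ×10^3 → 68000 Ω.
Series: 92400 + 68000 = 160400 Ω.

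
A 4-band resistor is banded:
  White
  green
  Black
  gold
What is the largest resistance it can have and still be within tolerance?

99.75 Ω

White → 9 (first significant figure)
Green → 5 (second significant figure)
Black → ×1 multiplier
Gold → ±5% tolerance
95 × 1 = 95 Ω
Largest = 95 × (1 + 5/100) = 99.75 Ω.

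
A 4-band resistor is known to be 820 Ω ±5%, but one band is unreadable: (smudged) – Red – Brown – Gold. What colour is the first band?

grey

820 Ω = 82 × 10^1.
The first band gives digit 8 of the significand, and 8 is grey.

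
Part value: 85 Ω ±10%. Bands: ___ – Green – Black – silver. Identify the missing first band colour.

grey

85 Ω = 85 × 10^0.
The first band gives digit 8 of the significand, and 8 is grey.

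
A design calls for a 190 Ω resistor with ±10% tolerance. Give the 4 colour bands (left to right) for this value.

brown, white, brown, silver

190 Ω = 19 × 10^1.
1 → brown
9 → white
Multiplier 10^1 → brown.
±10% tolerance → silver.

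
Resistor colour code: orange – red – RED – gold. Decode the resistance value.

Orange → 3 (first significant figure)
Red → 2 (second significant figure)
Red → ×10^2 multiplier
32 × 100 = 3200 Ω

3200 Ω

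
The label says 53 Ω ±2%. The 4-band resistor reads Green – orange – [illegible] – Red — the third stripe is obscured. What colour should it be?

black

53 Ω = 53 × 10^0.
The third band is the multiplier, 10^0, which is black.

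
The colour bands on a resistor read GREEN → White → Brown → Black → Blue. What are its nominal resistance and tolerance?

591 Ω ±0.25%

Green → 5 (first significant figure)
White → 9 (second significant figure)
Brown → 1 (third significant figure)
Black → ×1 multiplier
Blue → ±0.25% tolerance
591 × 1 = 591 Ω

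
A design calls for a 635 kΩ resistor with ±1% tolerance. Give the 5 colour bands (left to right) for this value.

blue, orange, green, orange, brown

635000 Ω = 635 × 10^3.
6 → blue
3 → orange
5 → green
Multiplier 10^3 → orange.
±1% tolerance → brown.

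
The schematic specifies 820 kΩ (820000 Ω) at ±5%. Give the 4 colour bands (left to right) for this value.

820000 Ω = 82 × 10^4.
8 → grey
2 → red
Multiplier 10^4 → yellow.
±5% tolerance → gold.

grey, red, yellow, gold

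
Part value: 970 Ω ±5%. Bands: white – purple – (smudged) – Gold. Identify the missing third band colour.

970 Ω = 97 × 10^1.
The third band is the multiplier, 10^1, which is brown.

brown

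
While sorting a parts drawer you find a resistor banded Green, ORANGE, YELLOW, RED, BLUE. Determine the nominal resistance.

Green → 5 (first significant figure)
Orange → 3 (second significant figure)
Yellow → 4 (third significant figure)
Red → ×10^2 multiplier
534 × 100 = 53400 Ω

53400 Ω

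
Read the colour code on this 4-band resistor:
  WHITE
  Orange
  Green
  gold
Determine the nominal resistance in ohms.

9300000 Ω

White → 9 (first significant figure)
Orange → 3 (second significant figure)
Green → ×10^5 multiplier
93 × 100000 = 9300000 Ω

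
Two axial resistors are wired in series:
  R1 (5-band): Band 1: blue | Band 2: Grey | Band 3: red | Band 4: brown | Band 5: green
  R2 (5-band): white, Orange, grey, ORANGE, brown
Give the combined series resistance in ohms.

R1: blue, grey, red → 682; brown ×10 → 6820 Ω.
R2: white, orange, grey → 938; orange ×10^3 → 938000 Ω.
Series: 6820 + 938000 = 944820 Ω.

944820 Ω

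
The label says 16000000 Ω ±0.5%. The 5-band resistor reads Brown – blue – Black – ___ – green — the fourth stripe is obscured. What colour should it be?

green

16000000 Ω = 160 × 10^5.
The fourth band is the multiplier, 10^5, which is green.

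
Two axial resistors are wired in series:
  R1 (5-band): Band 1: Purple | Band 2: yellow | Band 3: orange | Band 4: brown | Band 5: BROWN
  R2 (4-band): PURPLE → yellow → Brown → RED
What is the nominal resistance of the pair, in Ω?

8170 Ω

R1: violet, yellow, orange → 743; brown ×10 → 7430 Ω.
R2: violet, yellow → 74; brown ×10 → 740 Ω.
Series: 7430 + 740 = 8170 Ω.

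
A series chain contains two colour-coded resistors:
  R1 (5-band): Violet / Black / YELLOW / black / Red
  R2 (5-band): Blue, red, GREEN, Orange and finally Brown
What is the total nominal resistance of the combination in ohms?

625704 Ω

R1: violet, black, yellow → 704; black ×1 → 704 Ω.
R2: blue, red, green → 625; orange ×10^3 → 625000 Ω.
Series: 704 + 625000 = 625704 Ω.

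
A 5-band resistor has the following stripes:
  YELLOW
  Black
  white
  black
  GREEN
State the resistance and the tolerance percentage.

409 Ω ±0.5%

Yellow → 4 (first significant figure)
Black → 0 (second significant figure)
White → 9 (third significant figure)
Black → ×1 multiplier
Green → ±0.5% tolerance
409 × 1 = 409 Ω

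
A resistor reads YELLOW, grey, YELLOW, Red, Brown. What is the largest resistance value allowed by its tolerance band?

Yellow → 4 (first significant figure)
Grey → 8 (second significant figure)
Yellow → 4 (third significant figure)
Red → ×10^2 multiplier
Brown → ±1% tolerance
484 × 100 = 48400 Ω
Largest = 48400 × (1 + 1/100) = 48884 Ω.

48884 Ω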